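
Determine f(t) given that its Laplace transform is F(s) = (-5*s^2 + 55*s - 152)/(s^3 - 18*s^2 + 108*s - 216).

Factor the denominator: s^3 - 18*s^2 + 108*s - 216 = (s - 6)^3.
Partial fraction decomposition gives [-5/(s - 6)] + [-5/(s - 6)^2] + [-2/(s - 6)^3].
Invert each term: -5/(s - 6) ↔ -5e^(6t); -5/(s - 6)^2 ↔ -5t·e^(6t); -2/(s - 6)^3 ↔ (-1)t^2·e^(6t).

f(t) = -t^2*exp(6*t) - 5*t*exp(6*t) - 5*exp(6*t)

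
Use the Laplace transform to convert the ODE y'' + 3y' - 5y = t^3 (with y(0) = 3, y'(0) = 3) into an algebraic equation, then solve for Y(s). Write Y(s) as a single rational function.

Y(s) = (3*s^5 + 12*s^4 + 6)/(s^6 + 3*s^5 - 5*s^4)

Laplace-transform each side.
Using L{y''} = s^2 Y - s·y(0) - y'(0) and L{y'} = sY - y(0), with y(0) = 3, y'(0) = 3, the left side becomes (s^2 + 3*s - 5)Y - (3*s + 12).
The right side is L{t^3} = 6/s^4.
So (s^2 + 3*s - 5)Y = 6/s^4 + (3*s + 12).
Divide through and combine into a single rational function.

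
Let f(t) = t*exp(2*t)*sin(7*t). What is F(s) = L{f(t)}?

L{sin(7t)} = 7/(s^2 + 49).
Multiplying by e^(2t) shifts s → s - 2, so L{exp(2*t)*sin(7*t)} = 7/((s - 2)^2 + 49).
Then apply L{t·g(t)} = -d/ds[G(s)] with G(s) = 7/((s - 2)^2 + 49):
differentiating 1 time and applying the sign gives 14*(s - 2)/(s^2 - 4*s + 53)^2.

F(s) = 14*(s - 2)/(s^2 - 4*s + 53)^2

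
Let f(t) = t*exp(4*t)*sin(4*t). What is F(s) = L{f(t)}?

F(s) = 8*(s - 4)/(s^2 - 8*s + 32)^2

L{sin(4t)} = 4/(s^2 + 16).
Multiplying by e^(4t) shifts s → s - 4, so L{exp(4*t)*sin(4*t)} = 4/((s - 4)^2 + 16).
Then apply L{t·g(t)} = -d/ds[G(s)] with G(s) = 4/((s - 4)^2 + 16):
differentiating 1 time and applying the sign gives 8*(s - 4)/(s^2 - 8*s + 32)^2.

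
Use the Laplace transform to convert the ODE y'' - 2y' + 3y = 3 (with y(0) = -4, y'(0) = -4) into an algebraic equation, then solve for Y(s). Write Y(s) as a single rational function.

Transform both sides with L{·}.
Using L{y''} = s^2 Y - s·y(0) - y'(0) and L{y'} = sY - y(0), with y(0) = -4, y'(0) = -4, the left side becomes (s^2 - 2*s + 3)Y - (-4*s + 4).
The right side is L{3} = 3/s.
So (s^2 - 2*s + 3)Y = 3/s + (-4*s + 4).
Isolate Y and clear denominators.

Y(s) = (-4*s^2 + 4*s + 3)/(s^3 - 2*s^2 + 3*s)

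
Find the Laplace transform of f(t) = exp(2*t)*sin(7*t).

L{sin(7t)} = 7/(s^2 + 49).
By the first shifting theorem, multiplying by e^(2t) replaces s with s - 2.

7/((s - 2)^2 + 49)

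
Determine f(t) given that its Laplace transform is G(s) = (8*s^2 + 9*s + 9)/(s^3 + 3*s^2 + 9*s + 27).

f(t) = -2*sin(3*t) + 5*cos(3*t) + 3*exp(-3*t)

Factor the denominator: s^3 + 3*s^2 + 9*s + 27 = (s + 3)*(s^2 + 9).
Partial fraction decomposition gives [3/(s + 3)] + [5*s/(s^2 + 9)] + [-6/(s^2 + 9)].
Invert each term: 3/(s + 3) ↔ 3e^(-3t); 5·s/(s^2 + 9) ↔ 5cos(3t); -2·3/(s^2 + 9) ↔ -2sin(3t).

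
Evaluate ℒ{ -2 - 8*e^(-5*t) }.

-8/(s + 5) - 2/s

By linearity of the Laplace transform, transform each term separately.
(-8)·[L{e^(-5t)} = 1/(s + 5)]; L{-2} = -2/s.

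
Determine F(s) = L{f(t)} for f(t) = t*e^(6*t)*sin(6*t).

L{sin(6t)} = 6/(s^2 + 36).
Multiplying by e^(6t) shifts s → s - 6, so L{e^(6*t)*sin(6*t)} = 6/((s - 6)^2 + 36).
Then apply L{t·g(t)} = -d/ds[G(s)] with G(s) = 6/((s - 6)^2 + 36):
differentiating 1 time and applying the sign gives 12*(s - 6)/(s^2 - 12*s + 72)^2.

F(s) = 12*(s - 6)/(s^2 - 12*s + 72)^2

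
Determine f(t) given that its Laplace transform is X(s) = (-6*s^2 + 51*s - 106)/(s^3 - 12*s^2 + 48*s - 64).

f(t) = t^2*exp(4*t) + 3*t*exp(4*t) - 6*exp(4*t)

Factor the denominator: s^3 - 12*s^2 + 48*s - 64 = (s - 4)^3.
Partial fraction decomposition gives [-6/(s - 4)] + [3/(s - 4)^2] + [2/(s - 4)^3].
Invert each term: -6/(s - 4) ↔ -6e^(4t); 3/(s - 4)^2 ↔ 3t·e^(4t); 2/(s - 4)^3 ↔ (1)t^2·e^(4t).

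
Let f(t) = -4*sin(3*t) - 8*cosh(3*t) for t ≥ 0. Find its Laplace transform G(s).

By linearity of the Laplace transform, transform each term separately.
(-8)·[L{cosh(3t)} = s/(s^2 - 9)]; (-4)·[L{sin(3t)} = 3/(s^2 + 9)].

G(s) = -8*s/(s^2 - 9) - 12/(s^2 + 9)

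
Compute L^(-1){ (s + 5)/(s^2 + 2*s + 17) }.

Complete the square in the denominator: s^2 + 2*s + 17 = (s + 1)^2 + 4^2.
Split the numerator to match: s + 5 = 1·(s + 1) + 1·4.
Invert each term: 1·(s + 1)/((s + 1)^2 + 16) ↔ e^(-t)cos(4t); 1·4/((s + 1)^2 + 16) ↔ e^(-t)sin(4t).

exp(-t)*sin(4*t) + exp(-t)*cos(4*t)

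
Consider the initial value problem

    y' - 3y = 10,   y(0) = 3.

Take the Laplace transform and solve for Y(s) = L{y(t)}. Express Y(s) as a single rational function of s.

Y(s) = (3*s + 10)/(s^2 - 3*s)

Transform both sides with L{·}.
The derivative rules (L{y'} = sY - y(0) = sY - 3) turn the left side into (s - 3)Y - (3).
The right side is L{10} = 10/s.
So (s - 3)Y = 10/s + (3).
Divide through and combine into a single rational function.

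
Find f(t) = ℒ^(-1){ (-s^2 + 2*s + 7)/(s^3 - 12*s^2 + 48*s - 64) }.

Factor the denominator: s^3 - 12*s^2 + 48*s - 64 = (s - 4)^3.
Partial fraction decomposition gives [-1/(s - 4)] + [-6/(s - 4)^2] + [-1/(s - 4)^3].
Invert each term: -1/(s - 4) ↔ -e^(4t); -6/(s - 4)^2 ↔ -6t·e^(4t); -1/(s - 4)^3 ↔ (-1/2)t^2·e^(4t).

f(t) = -t^2*exp(4*t)/2 - 6*t*exp(4*t) - exp(4*t)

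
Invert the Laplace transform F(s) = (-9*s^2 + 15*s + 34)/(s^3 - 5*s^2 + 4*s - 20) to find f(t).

Factor the denominator: s^3 - 5*s^2 + 4*s - 20 = (s - 5)*(s^2 + 4).
Partial fraction decomposition gives [-4/(s - 5)] + [-5*s/(s^2 + 4)] + [-10/(s^2 + 4)].
Invert each term: -4/(s - 5) ↔ -4e^(5t); -5·s/(s^2 + 4) ↔ -5cos(2t); -5·2/(s^2 + 4) ↔ -5sin(2t).

f(t) = -4*exp(5*t) - 5*sin(2*t) - 5*cos(2*t)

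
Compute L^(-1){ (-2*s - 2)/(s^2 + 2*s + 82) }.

Rewrite the denominator: s^2 + 2*s + 82 = (s + 1)^2 + 81.
The form in (s + 1) signals a first-shifting-theorem factor e^(-t).
Since L{cos(9t)} = s/(s^2 + 81), the inverse is e^(-t)*cos(9*t), scaled by -2.

-2*exp(-t)*cos(9*t)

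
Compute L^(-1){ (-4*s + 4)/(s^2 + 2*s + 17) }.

2*exp(-t)*sin(4*t) - 4*exp(-t)*cos(4*t)

Complete the square in the denominator: s^2 + 2*s + 17 = (s + 1)^2 + 4^2.
Split the numerator to match: -4*s + 4 = -4·(s + 1) + 2·4.
Invert each term: -4·(s + 1)/((s + 1)^2 + 16) ↔ -4e^(-t)cos(4t); 2·4/((s + 1)^2 + 16) ↔ 2e^(-t)sin(4t).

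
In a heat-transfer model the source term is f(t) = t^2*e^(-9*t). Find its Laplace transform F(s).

L{e^(-9t)} = 1/(s + 9).
Then apply L{t^2·g(t)} = (-1)^2 d^2/ds^2[G(s)] with G(s) = 1/(s + 9):
differentiating 2 times and applying the sign gives 2/(s + 9)^3.

F(s) = 2/(s + 9)^3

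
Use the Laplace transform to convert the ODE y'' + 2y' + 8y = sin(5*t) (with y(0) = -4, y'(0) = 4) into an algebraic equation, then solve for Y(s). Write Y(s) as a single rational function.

Apply the Laplace transform to the equation.
With L{y''} = s^2 Y - s·y(0) - y'(0) and L{y'} = sY - y(0), with y(0) = -4, y'(0) = 4: the LHS transforms to (s^2 + 2*s + 8)Y - (-4*s - 4).
The right side is L{sin(5*t)} = 5/(s^2 + 25).
So (s^2 + 2*s + 8)Y = 5/(s^2 + 25) + (-4*s - 4).
Isolate Y and clear denominators.

Y(s) = (-4*s^3 - 4*s^2 - 100*s - 95)/(s^4 + 2*s^3 + 33*s^2 + 50*s + 200)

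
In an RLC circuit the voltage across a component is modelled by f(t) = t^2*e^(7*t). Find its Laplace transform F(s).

L{t^2} = 2!/s^3 = 2/s^3.
By the first shifting theorem, multiplying by e^(7t) replaces s with s - 7.

F(s) = 2/(s - 7)^3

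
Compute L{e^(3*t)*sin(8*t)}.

8/((s - 3)^2 + 64)

L{sin(8t)} = 8/(s^2 + 64).
By the first shifting theorem, multiplying by e^(3t) replaces s with s - 3.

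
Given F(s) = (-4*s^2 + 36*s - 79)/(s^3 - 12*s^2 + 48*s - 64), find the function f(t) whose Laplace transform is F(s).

f(t) = t^2*exp(4*t)/2 + 4*t*exp(4*t) - 4*exp(4*t)

Factor the denominator: s^3 - 12*s^2 + 48*s - 64 = (s - 4)^3.
Partial fraction decomposition gives [-4/(s - 4)] + [4/(s - 4)^2] + [(s - 4)^(-3)].
Invert each term: -4/(s - 4) ↔ -4e^(4t); 4/(s - 4)^2 ↔ 4t·e^(4t); 1/(s - 4)^3 ↔ (1/2)t^2·e^(4t).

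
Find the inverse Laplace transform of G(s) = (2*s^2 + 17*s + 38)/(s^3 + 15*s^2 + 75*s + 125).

3*t^2*exp(-5*t)/2 - 3*t*exp(-5*t) + 2*exp(-5*t)

Factor the denominator: s^3 + 15*s^2 + 75*s + 125 = (s + 5)^3.
Partial fraction decomposition gives [2/(s + 5)] + [-3/(s + 5)^2] + [3/(s + 5)^3].
Invert each term: 2/(s + 5) ↔ 2e^(-5t); -3/(s + 5)^2 ↔ -3t·e^(-5t); 3/(s + 5)^3 ↔ (3/2)t^2·e^(-5t).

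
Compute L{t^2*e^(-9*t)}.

L{e^(-9t)} = 1/(s + 9).
Then apply L{t^2·g(t)} = (-1)^2 d^2/ds^2[G(s)] with G(s) = 1/(s + 9):
differentiating 2 times and applying the sign gives 2/(s + 9)^3.

2/(s + 9)^3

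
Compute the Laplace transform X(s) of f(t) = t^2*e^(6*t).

L{t^2} = 2!/s^3 = 2/s^3.
By the first shifting theorem, multiplying by e^(6t) replaces s with s - 6.

X(s) = 2/(s - 6)^3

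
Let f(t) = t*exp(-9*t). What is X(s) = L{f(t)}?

L{e^(-9t)} = 1/(s + 9).
Then apply L{t·g(t)} = -d/ds[G(s)] with G(s) = 1/(s + 9):
differentiating 1 time and applying the sign gives (s + 9)^(-2).

X(s) = (s + 9)^(-2)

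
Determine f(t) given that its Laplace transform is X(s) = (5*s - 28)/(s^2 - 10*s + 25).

Factor the denominator: s^2 - 10*s + 25 = (s - 5)^2.
Partial fraction decomposition gives [5/(s - 5)] + [-3/(s - 5)^2].
Invert each term: 5/(s - 5) ↔ 5e^(5t); -3/(s - 5)^2 ↔ -3t·e^(5t).

f(t) = -3*t*exp(5*t) + 5*exp(5*t)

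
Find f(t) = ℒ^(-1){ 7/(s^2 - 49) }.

Since L{sinh(7t)} = 7/(s^2 - 49), the inverse is sinh(7*t).

f(t) = sinh(7*t)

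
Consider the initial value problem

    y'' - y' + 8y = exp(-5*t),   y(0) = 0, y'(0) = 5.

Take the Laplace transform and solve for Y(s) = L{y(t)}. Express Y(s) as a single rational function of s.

Y(s) = (5*s + 26)/(s^3 + 4*s^2 + 3*s + 40)

Laplace-transform each side.
Using L{y''} = s^2 Y - s·y(0) - y'(0) and L{y'} = sY - y(0), with y(0) = 0, y'(0) = 5, the left side becomes (s^2 - s + 8)Y - (5).
The right side is L{exp(-5*t)} = 1/(s + 5).
So (s^2 - s + 8)Y = 1/(s + 5) + (5).
Solve for Y(s) and write it as one ratio of polynomials.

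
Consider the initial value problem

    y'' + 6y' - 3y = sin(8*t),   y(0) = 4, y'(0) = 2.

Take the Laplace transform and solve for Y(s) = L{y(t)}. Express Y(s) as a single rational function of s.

Y(s) = (4*s^3 + 26*s^2 + 256*s + 1672)/(s^4 + 6*s^3 + 61*s^2 + 384*s - 192)

Laplace-transform each side.
With L{y''} = s^2 Y - s·y(0) - y'(0) and L{y'} = sY - y(0), with y(0) = 4, y'(0) = 2: the LHS transforms to (s^2 + 6*s - 3)Y - (4*s + 26).
The right side is L{sin(8*t)} = 8/(s^2 + 64).
So (s^2 + 6*s - 3)Y = 8/(s^2 + 64) + (4*s + 26).
Isolate Y and clear denominators.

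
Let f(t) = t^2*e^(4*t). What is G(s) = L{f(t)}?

G(s) = 2/(s - 4)^3

L{e^(4t)} = 1/(s - 4).
Then apply L{t^2·g(t)} = (-1)^2 d^2/ds^2[H(s)] with H(s) = 1/(s - 4):
differentiating 2 times and applying the sign gives 2/(s - 4)^3.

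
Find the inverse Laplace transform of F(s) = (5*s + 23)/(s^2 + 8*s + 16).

Factor the denominator: s^2 + 8*s + 16 = (s + 4)^2.
Partial fraction decomposition gives [5/(s + 4)] + [3/(s + 4)^2].
Invert each term: 5/(s + 4) ↔ 5e^(-4t); 3/(s + 4)^2 ↔ 3t·e^(-4t).

3*t*exp(-4*t) + 5*exp(-4*t)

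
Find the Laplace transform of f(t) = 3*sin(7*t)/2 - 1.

21/(2*(s^2 + 49)) - 1/s

By linearity of the Laplace transform, transform each term separately.
(3/2)·[L{sin(7t)} = 7/(s^2 + 49)]; L{-1} = -1/s.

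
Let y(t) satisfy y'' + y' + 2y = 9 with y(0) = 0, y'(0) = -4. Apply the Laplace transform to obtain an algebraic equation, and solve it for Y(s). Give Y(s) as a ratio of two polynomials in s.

Laplace-transform each side.
With L{y''} = s^2 Y - s·y(0) - y'(0) and L{y'} = sY - y(0), with y(0) = 0, y'(0) = -4: the LHS transforms to (s^2 + s + 2)Y - (-4).
The right side is L{9} = 9/s.
So (s^2 + s + 2)Y = 9/s + (-4).
Divide through and combine into a single rational function.

Y(s) = (-4*s + 9)/(s^3 + s^2 + 2*s)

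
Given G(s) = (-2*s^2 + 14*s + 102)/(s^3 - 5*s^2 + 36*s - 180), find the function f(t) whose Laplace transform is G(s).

f(t) = 2*exp(5*t) - sin(6*t) - 4*cos(6*t)

Factor the denominator: s^3 - 5*s^2 + 36*s - 180 = (s - 5)*(s^2 + 36).
Partial fraction decomposition gives [2/(s - 5)] + [-4*s/(s^2 + 36)] + [-6/(s^2 + 36)].
Invert each term: 2/(s - 5) ↔ 2e^(5t); -4·s/(s^2 + 36) ↔ -4cos(6t); -1·6/(s^2 + 36) ↔ -sin(6t).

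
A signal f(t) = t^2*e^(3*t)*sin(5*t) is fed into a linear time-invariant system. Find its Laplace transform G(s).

G(s) = 10*(3*s^2 - 18*s + 2)/(s^2 - 6*s + 34)^3

L{sin(5t)} = 5/(s^2 + 25).
Multiplying by e^(3t) shifts s → s - 3, so L{e^(3*t)*sin(5*t)} = 5/((s - 3)^2 + 25).
Then apply L{t^2·g(t)} = (-1)^2 d^2/ds^2[H(s)] with H(s) = 5/((s - 3)^2 + 25):
differentiating 2 times and applying the sign gives 10*(3*s^2 - 18*s + 2)/(s^2 - 6*s + 34)^3.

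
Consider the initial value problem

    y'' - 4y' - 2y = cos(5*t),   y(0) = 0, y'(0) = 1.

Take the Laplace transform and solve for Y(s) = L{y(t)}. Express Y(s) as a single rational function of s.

Y(s) = (s^2 + s + 25)/(s^4 - 4*s^3 + 23*s^2 - 100*s - 50)

Apply the Laplace transform to the equation.
The derivative rules (L{y''} = s^2 Y - s·y(0) - y'(0) and L{y'} = sY - y(0), with y(0) = 0, y'(0) = 1) turn the left side into (s^2 - 4*s - 2)Y - (1).
The right side is L{cos(5*t)} = s/(s^2 + 25).
So (s^2 - 4*s - 2)Y = s/(s^2 + 25) + (1).
Solve for Y(s) and write it as one ratio of polynomials.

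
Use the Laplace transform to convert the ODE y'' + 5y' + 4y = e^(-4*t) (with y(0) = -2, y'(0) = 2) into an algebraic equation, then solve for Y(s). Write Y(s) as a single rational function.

Y(s) = (-2*s^2 - 16*s - 31)/(s^3 + 9*s^2 + 24*s + 16)

Take the Laplace transform of both sides.
The derivative rules (L{y''} = s^2 Y - s·y(0) - y'(0) and L{y'} = sY - y(0), with y(0) = -2, y'(0) = 2) turn the left side into (s^2 + 5*s + 4)Y - (-2*s - 8).
The right side is L{e^(-4*t)} = 1/(s + 4).
So (s^2 + 5*s + 4)Y = 1/(s + 4) + (-2*s - 8).
Solve for Y(s) and write it as one ratio of polynomials.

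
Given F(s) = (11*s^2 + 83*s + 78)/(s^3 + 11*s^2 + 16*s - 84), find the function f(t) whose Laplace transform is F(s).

Factor the denominator: s^3 + 11*s^2 + 16*s - 84 = (s - 2)*(s + 6)*(s + 7).
Partial fraction decomposition gives [3/(s + 6)] + [4/(s - 2)] + [4/(s + 7)].
Invert each term: 3/(s + 6) ↔ 3e^(-6t); 4/(s - 2) ↔ 4e^(2t); 4/(s + 7) ↔ 4e^(-7t).

f(t) = 4*exp(2*t) + 3*exp(-6*t) + 4*exp(-7*t)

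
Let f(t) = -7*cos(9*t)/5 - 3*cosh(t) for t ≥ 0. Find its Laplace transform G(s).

G(s) = -7*s/(5*(s^2 + 81)) - 3*s/(s^2 - 1)

The transform is linear, so treat each term independently.
(-7/5)·[L{cos(9t)} = s/(s^2 + 81)]; (-3)·[L{cosh(t)} = s/(s^2 - 1)].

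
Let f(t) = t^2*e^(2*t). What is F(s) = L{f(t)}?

L{t^2} = 2!/s^3 = 2/s^3.
By the first shifting theorem, multiplying by e^(2t) replaces s with s - 2.

F(s) = 2/(s - 2)^3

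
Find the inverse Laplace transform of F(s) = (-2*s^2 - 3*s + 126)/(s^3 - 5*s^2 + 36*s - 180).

Factor the denominator: s^3 - 5*s^2 + 36*s - 180 = (s - 5)*(s^2 + 36).
Partial fraction decomposition gives [1/(s - 5)] + [-3*s/(s^2 + 36)] + [-18/(s^2 + 36)].
Invert each term: 1/(s - 5) ↔ e^(5t); -3·s/(s^2 + 36) ↔ -3cos(6t); -3·6/(s^2 + 36) ↔ -3sin(6t).

exp(5*t) - 3*sin(6*t) - 3*cos(6*t)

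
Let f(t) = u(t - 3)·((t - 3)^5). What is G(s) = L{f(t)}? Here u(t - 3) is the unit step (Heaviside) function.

G(s) = 120*exp(-3*s)/s^6

By the second shifting theorem, L{u(t - c)·g(t - c)} = e^(-cs)·H(s) with c = 3 and H(s) = L{g(t)}.
L{t^5} = 5!/s^6 = 120/s^6.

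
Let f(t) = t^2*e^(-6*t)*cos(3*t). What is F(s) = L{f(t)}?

L{cos(3t)} = s/(s^2 + 9).
Multiplying by e^(-6t) shifts s → s + 6, so L{e^(-6*t)*cos(3*t)} = (s + 6)/((s + 6)^2 + 9).
Then apply L{t^2·g(t)} = (-1)^2 d^2/ds^2[G(s)] with G(s) = (s + 6)/((s + 6)^2 + 9):
differentiating 2 times and applying the sign gives 2*(s + 6)*(s^2 + 12*s + 9)/(s^2 + 12*s + 45)^3.

F(s) = 2*(s + 6)*(s^2 + 12*s + 9)/(s^2 + 12*s + 45)^3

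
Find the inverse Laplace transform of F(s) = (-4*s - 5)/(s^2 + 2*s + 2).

-exp(-t)*sin(t) - 4*exp(-t)*cos(t)

Complete the square in the denominator: s^2 + 2*s + 2 = (s + 1)^2 + 1^2.
Split the numerator to match: -4*s - 5 = -4·(s + 1) - 1·1.
Invert each term: -4·(s + 1)/((s + 1)^2 + 1) ↔ -4e^(-t)cos(t); -1·1/((s + 1)^2 + 1) ↔ -e^(-t)sin(t).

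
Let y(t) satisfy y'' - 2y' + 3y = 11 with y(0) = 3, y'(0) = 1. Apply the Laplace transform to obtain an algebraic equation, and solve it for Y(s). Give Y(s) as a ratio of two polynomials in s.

Laplace-transform each side.
Using L{y''} = s^2 Y - s·y(0) - y'(0) and L{y'} = sY - y(0), with y(0) = 3, y'(0) = 1, the left side becomes (s^2 - 2*s + 3)Y - (3*s - 5).
The right side is L{11} = 11/s.
So (s^2 - 2*s + 3)Y = 11/s + (3*s - 5).
Solve for Y(s) and write it as one ratio of polynomials.

Y(s) = (3*s^2 - 5*s + 11)/(s^3 - 2*s^2 + 3*s)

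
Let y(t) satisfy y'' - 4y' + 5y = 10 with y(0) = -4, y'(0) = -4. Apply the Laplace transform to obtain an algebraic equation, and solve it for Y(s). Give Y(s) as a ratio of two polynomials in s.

Apply the Laplace transform to the equation.
With L{y''} = s^2 Y - s·y(0) - y'(0) and L{y'} = sY - y(0), with y(0) = -4, y'(0) = -4: the LHS transforms to (s^2 - 4*s + 5)Y - (-4*s + 12).
The right side is L{10} = 10/s.
So (s^2 - 4*s + 5)Y = 10/s + (-4*s + 12).
Isolate Y and clear denominators.

Y(s) = (-4*s^2 + 12*s + 10)/(s^3 - 4*s^2 + 5*s)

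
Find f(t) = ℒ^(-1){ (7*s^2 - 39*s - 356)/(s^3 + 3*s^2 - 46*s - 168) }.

Factor the denominator: s^3 + 3*s^2 - 46*s - 168 = (s - 7)*(s + 4)*(s + 6).
Partial fraction decomposition gives [5/(s + 6)] + [4/(s + 4)] + [-2/(s - 7)].
Invert each term: 5/(s + 6) ↔ 5e^(-6t); 4/(s + 4) ↔ 4e^(-4t); -2/(s - 7) ↔ -2e^(7t).

f(t) = -2*exp(7*t) + 4*exp(-4*t) + 5*exp(-6*t)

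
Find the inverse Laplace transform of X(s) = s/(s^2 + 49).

cos(7*t)

Since L{cos(7t)} = s/(s^2 + 49), the inverse is cos(7*t).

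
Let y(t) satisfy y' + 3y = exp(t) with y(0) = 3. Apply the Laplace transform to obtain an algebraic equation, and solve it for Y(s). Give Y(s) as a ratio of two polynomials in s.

Y(s) = (3*s - 2)/(s^2 + 2*s - 3)

Apply the Laplace transform to the equation.
With L{y'} = sY - y(0) = sY - 3: the LHS transforms to (s + 3)Y - (3).
The right side is L{exp(t)} = 1/(s - 1).
So (s + 3)Y = 1/(s - 1) + (3).
Isolate Y and clear denominators.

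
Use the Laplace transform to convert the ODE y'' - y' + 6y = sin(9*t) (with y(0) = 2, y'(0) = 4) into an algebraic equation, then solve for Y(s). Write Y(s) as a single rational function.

Y(s) = (2*s^3 + 2*s^2 + 162*s + 171)/(s^4 - s^3 + 87*s^2 - 81*s + 486)

Apply the Laplace transform to the equation.
The derivative rules (L{y''} = s^2 Y - s·y(0) - y'(0) and L{y'} = sY - y(0), with y(0) = 2, y'(0) = 4) turn the left side into (s^2 - s + 6)Y - (2*s + 2).
The right side is L{sin(9*t)} = 9/(s^2 + 81).
So (s^2 - s + 6)Y = 9/(s^2 + 81) + (2*s + 2).
Divide through and combine into a single rational function.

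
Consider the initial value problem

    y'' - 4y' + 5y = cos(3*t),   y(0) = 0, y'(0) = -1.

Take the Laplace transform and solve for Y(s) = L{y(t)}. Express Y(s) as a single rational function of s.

Y(s) = (-s^2 + s - 9)/(s^4 - 4*s^3 + 14*s^2 - 36*s + 45)

Take the Laplace transform of both sides.
Using L{y''} = s^2 Y - s·y(0) - y'(0) and L{y'} = sY - y(0), with y(0) = 0, y'(0) = -1, the left side becomes (s^2 - 4*s + 5)Y - (-1).
The right side is L{cos(3*t)} = s/(s^2 + 9).
So (s^2 - 4*s + 5)Y = s/(s^2 + 9) + (-1).
Divide through and combine into a single rational function.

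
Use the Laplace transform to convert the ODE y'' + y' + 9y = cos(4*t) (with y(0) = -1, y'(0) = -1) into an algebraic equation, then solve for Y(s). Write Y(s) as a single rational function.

Y(s) = (-s^3 - 2*s^2 - 15*s - 32)/(s^4 + s^3 + 25*s^2 + 16*s + 144)

Apply the Laplace transform to the equation.
Using L{y''} = s^2 Y - s·y(0) - y'(0) and L{y'} = sY - y(0), with y(0) = -1, y'(0) = -1, the left side becomes (s^2 + s + 9)Y - (-s - 2).
The right side is L{cos(4*t)} = s/(s^2 + 16).
So (s^2 + s + 9)Y = s/(s^2 + 16) + (-s - 2).
Isolate Y and clear denominators.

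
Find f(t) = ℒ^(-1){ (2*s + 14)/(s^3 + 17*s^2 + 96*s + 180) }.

Factor the denominator: s^3 + 17*s^2 + 96*s + 180 = (s + 5)*(s + 6)^2.
Partial fraction decomposition gives [-4/(s + 6)] + [-2/(s + 6)^2] + [4/(s + 5)].
Invert each term: -4/(s + 6) ↔ -4e^(-6t); -2/(s + 6)^2 ↔ -2t·e^(-6t); 4/(s + 5) ↔ 4e^(-5t).

f(t) = -2*t*exp(-6*t) + 4*exp(-5*t) - 4*exp(-6*t)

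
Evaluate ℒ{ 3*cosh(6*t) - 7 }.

3*s/(s^2 - 36) - 7/s

Apply the Laplace transform termwise.
L{-7} = -7/s; (3)·[L{cosh(6t)} = s/(s^2 - 36)].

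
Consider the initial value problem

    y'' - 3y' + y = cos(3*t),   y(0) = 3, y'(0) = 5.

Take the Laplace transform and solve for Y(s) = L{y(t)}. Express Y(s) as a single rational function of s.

Y(s) = (3*s^3 - 4*s^2 + 28*s - 36)/(s^4 - 3*s^3 + 10*s^2 - 27*s + 9)

Apply the Laplace transform to the equation.
The derivative rules (L{y''} = s^2 Y - s·y(0) - y'(0) and L{y'} = sY - y(0), with y(0) = 3, y'(0) = 5) turn the left side into (s^2 - 3*s + 1)Y - (3*s - 4).
The right side is L{cos(3*t)} = s/(s^2 + 9).
So (s^2 - 3*s + 1)Y = s/(s^2 + 9) + (3*s - 4).
Solve for Y(s) and write it as one ratio of polynomials.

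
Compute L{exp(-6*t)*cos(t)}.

L{cos(t)} = s/(s^2 + 1).
By the first shifting theorem, multiplying by e^(-6t) replaces s with s + 6.

(s + 6)/((s + 6)^2 + 1)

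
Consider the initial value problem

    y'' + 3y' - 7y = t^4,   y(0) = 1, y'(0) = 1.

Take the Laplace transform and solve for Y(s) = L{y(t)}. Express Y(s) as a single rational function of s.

Y(s) = (s^6 + 4*s^5 + 24)/(s^7 + 3*s^6 - 7*s^5)

Transform both sides with L{·}.
The derivative rules (L{y''} = s^2 Y - s·y(0) - y'(0) and L{y'} = sY - y(0), with y(0) = 1, y'(0) = 1) turn the left side into (s^2 + 3*s - 7)Y - (s + 4).
The right side is L{t^4} = 24/s^5.
So (s^2 + 3*s - 7)Y = 24/s^5 + (s + 4).
Isolate Y and clear denominators.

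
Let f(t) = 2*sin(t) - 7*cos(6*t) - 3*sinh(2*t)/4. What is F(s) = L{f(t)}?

F(s) = -7*s/(s^2 + 36) + 2/(s^2 + 1) - 3/(2*(s^2 - 4))

By linearity of the Laplace transform, transform each term separately.
(-3/4)·[L{sinh(2t)} = 2/(s^2 - 4)]; (2)·[L{sin(t)} = 1/(s^2 + 1)]; (-7)·[L{cos(6t)} = s/(s^2 + 36)].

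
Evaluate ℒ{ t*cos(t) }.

(s - 1)*(s + 1)/(s^2 + 1)^2

L{cos(t)} = s/(s^2 + 1).
Then apply L{t·g(t)} = -d/ds[G(s)] with G(s) = s/(s^2 + 1):
differentiating 1 time and applying the sign gives (s - 1)*(s + 1)/(s^2 + 1)^2.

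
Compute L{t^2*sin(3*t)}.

18*(s^2 - 3)/(s^2 + 9)^3

L{sin(3t)} = 3/(s^2 + 9).
Then apply L{t^2·g(t)} = (-1)^2 d^2/ds^2[G(s)] with G(s) = 3/(s^2 + 9):
differentiating 2 times and applying the sign gives 18*(s^2 - 3)/(s^2 + 9)^3.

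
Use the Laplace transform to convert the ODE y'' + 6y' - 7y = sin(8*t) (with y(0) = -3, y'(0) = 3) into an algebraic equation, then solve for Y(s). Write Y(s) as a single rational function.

Y(s) = (-3*s^3 - 15*s^2 - 192*s - 952)/(s^4 + 6*s^3 + 57*s^2 + 384*s - 448)

Laplace-transform each side.
With L{y''} = s^2 Y - s·y(0) - y'(0) and L{y'} = sY - y(0), with y(0) = -3, y'(0) = 3: the LHS transforms to (s^2 + 6*s - 7)Y - (-3*s - 15).
The right side is L{sin(8*t)} = 8/(s^2 + 64).
So (s^2 + 6*s - 7)Y = 8/(s^2 + 64) + (-3*s - 15).
Divide through and combine into a single rational function.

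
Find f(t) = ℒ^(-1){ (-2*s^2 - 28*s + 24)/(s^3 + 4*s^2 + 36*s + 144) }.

f(t) = -2*sin(6*t) - 4*cos(6*t) + 2*exp(-4*t)

Factor the denominator: s^3 + 4*s^2 + 36*s + 144 = (s + 4)*(s^2 + 36).
Partial fraction decomposition gives [2/(s + 4)] + [-4*s/(s^2 + 36)] + [-12/(s^2 + 36)].
Invert each term: 2/(s + 4) ↔ 2e^(-4t); -4·s/(s^2 + 36) ↔ -4cos(6t); -2·6/(s^2 + 36) ↔ -2sin(6t).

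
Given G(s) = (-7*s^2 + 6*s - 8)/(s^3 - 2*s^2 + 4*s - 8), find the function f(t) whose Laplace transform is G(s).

Factor the denominator: s^3 - 2*s^2 + 4*s - 8 = (s - 2)*(s^2 + 4).
Partial fraction decomposition gives [-3/(s - 2)] + [-4*s/(s^2 + 4)] + [-2/(s^2 + 4)].
Invert each term: -3/(s - 2) ↔ -3e^(2t); -4·s/(s^2 + 4) ↔ -4cos(2t); -1·2/(s^2 + 4) ↔ -sin(2t).

f(t) = -3*exp(2*t) - sin(2*t) - 4*cos(2*t)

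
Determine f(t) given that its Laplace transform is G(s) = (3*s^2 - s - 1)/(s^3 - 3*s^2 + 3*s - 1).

Factor the denominator: s^3 - 3*s^2 + 3*s - 1 = (s - 1)^3.
Partial fraction decomposition gives [3/(s - 1)] + [5/(s - 1)^2] + [(s - 1)^(-3)].
Invert each term: 3/(s - 1) ↔ 3e^(t); 5/(s - 1)^2 ↔ 5t·e^(t); 1/(s - 1)^3 ↔ (1/2)t^2·e^(t).

f(t) = t^2*exp(t)/2 + 5*t*exp(t) + 3*exp(t)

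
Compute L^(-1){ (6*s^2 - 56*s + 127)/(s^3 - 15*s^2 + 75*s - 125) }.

-3*t^2*exp(5*t)/2 + 4*t*exp(5*t) + 6*exp(5*t)

Factor the denominator: s^3 - 15*s^2 + 75*s - 125 = (s - 5)^3.
Partial fraction decomposition gives [6/(s - 5)] + [4/(s - 5)^2] + [-3/(s - 5)^3].
Invert each term: 6/(s - 5) ↔ 6e^(5t); 4/(s - 5)^2 ↔ 4t·e^(5t); -3/(s - 5)^3 ↔ (-3/2)t^2·e^(5t).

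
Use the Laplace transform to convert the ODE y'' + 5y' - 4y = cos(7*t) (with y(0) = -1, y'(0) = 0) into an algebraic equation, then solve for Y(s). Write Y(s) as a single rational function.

Take the Laplace transform of both sides.
Using L{y''} = s^2 Y - s·y(0) - y'(0) and L{y'} = sY - y(0), with y(0) = -1, y'(0) = 0, the left side becomes (s^2 + 5*s - 4)Y - (-s - 5).
The right side is L{cos(7*t)} = s/(s^2 + 49).
So (s^2 + 5*s - 4)Y = s/(s^2 + 49) + (-s - 5).
Divide through and combine into a single rational function.

Y(s) = (-s^3 - 5*s^2 - 48*s - 245)/(s^4 + 5*s^3 + 45*s^2 + 245*s - 196)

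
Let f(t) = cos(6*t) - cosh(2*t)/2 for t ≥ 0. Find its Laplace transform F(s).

The transform is linear, so treat each term independently.
(-1/2)·[L{cosh(2t)} = s/(s^2 - 4)]; L{cos(6t)} = s/(s^2 + 36).

F(s) = s/(s^2 + 36) - s/(2*(s^2 - 4))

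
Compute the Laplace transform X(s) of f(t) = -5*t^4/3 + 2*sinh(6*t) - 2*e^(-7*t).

By linearity of the Laplace transform, transform each term separately.
(-2)·[L{e^(-7t)} = 1/(s + 7)]; (-5/3)·[L{t^4} = 4!/s^5 = 24/s^5]; (2)·[L{sinh(6t)} = 6/(s^2 - 36)].

X(s) = 12/(s^2 - 36) - 2/(s + 7) - 40/s^5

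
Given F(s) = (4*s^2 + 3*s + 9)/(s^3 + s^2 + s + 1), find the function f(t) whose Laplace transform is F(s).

Factor the denominator: s^3 + s^2 + s + 1 = (s + 1)*(s^2 + 1).
Partial fraction decomposition gives [5/(s + 1)] + [-s/(s^2 + 1)] + [4/(s^2 + 1)].
Invert each term: 5/(s + 1) ↔ 5e^(-t); -1·s/(s^2 + 1) ↔ -cos(t); 4·1/(s^2 + 1) ↔ 4sin(t).

f(t) = 4*sin(t) - cos(t) + 5*exp(-t)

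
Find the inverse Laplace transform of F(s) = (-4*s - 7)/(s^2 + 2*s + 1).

Factor the denominator: s^2 + 2*s + 1 = (s + 1)^2.
Partial fraction decomposition gives [-4/(s + 1)] + [-3/(s + 1)^2].
Invert each term: -4/(s + 1) ↔ -4e^(-t); -3/(s + 1)^2 ↔ -3t·e^(-t).

-3*t*exp(-t) - 4*exp(-t)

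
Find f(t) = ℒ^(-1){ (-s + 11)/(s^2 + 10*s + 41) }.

Complete the square in the denominator: s^2 + 10*s + 41 = (s + 5)^2 + 4^2.
Split the numerator to match: -s + 11 = -1·(s + 5) + 4·4.
Invert each term: -1·(s + 5)/((s + 5)^2 + 16) ↔ -e^(-5t)cos(4t); 4·4/((s + 5)^2 + 16) ↔ 4e^(-5t)sin(4t).

f(t) = 4*exp(-5*t)*sin(4*t) - exp(-5*t)*cos(4*t)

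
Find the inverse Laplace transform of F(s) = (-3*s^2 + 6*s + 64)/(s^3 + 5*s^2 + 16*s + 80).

4*sin(4*t) - 2*cos(4*t) - exp(-5*t)

Factor the denominator: s^3 + 5*s^2 + 16*s + 80 = (s + 5)*(s^2 + 16).
Partial fraction decomposition gives [-1/(s + 5)] + [-2*s/(s^2 + 16)] + [16/(s^2 + 16)].
Invert each term: -1/(s + 5) ↔ -e^(-5t); -2·s/(s^2 + 16) ↔ -2cos(4t); 4·4/(s^2 + 16) ↔ 4sin(4t).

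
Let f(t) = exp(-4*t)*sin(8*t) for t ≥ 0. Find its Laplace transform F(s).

L{sin(8t)} = 8/(s^2 + 64).
By the first shifting theorem, multiplying by e^(-4t) replaces s with s + 4.

F(s) = 8/((s + 4)^2 + 64)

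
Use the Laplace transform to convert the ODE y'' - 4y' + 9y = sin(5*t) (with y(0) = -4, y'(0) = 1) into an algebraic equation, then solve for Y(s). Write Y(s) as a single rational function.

Y(s) = (-4*s^3 + 17*s^2 - 100*s + 430)/(s^4 - 4*s^3 + 34*s^2 - 100*s + 225)

Transform both sides with L{·}.
Using L{y''} = s^2 Y - s·y(0) - y'(0) and L{y'} = sY - y(0), with y(0) = -4, y'(0) = 1, the left side becomes (s^2 - 4*s + 9)Y - (-4*s + 17).
The right side is L{sin(5*t)} = 5/(s^2 + 25).
So (s^2 - 4*s + 9)Y = 5/(s^2 + 25) + (-4*s + 17).
Divide through and combine into a single rational function.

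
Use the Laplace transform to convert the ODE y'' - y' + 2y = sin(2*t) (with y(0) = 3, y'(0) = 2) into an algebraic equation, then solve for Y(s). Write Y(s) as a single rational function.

Laplace-transform each side.
Using L{y''} = s^2 Y - s·y(0) - y'(0) and L{y'} = sY - y(0), with y(0) = 3, y'(0) = 2, the left side becomes (s^2 - s + 2)Y - (3*s - 1).
The right side is L{sin(2*t)} = 2/(s^2 + 4).
So (s^2 - s + 2)Y = 2/(s^2 + 4) + (3*s - 1).
Isolate Y and clear denominators.

Y(s) = (3*s^3 - s^2 + 12*s - 2)/(s^4 - s^3 + 6*s^2 - 4*s + 8)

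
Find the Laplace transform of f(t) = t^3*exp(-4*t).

6/(s + 4)^4

L{t^3} = 3!/s^4 = 6/s^4.
By the first shifting theorem, multiplying by e^(-4t) replaces s with s + 4.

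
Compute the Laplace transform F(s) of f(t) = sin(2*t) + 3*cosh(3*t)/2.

The transform is linear, so treat each term independently.
L{sin(2t)} = 2/(s^2 + 4); (3/2)·[L{cosh(3t)} = s/(s^2 - 9)].

F(s) = 3*s/(2*(s^2 - 9)) + 2/(s^2 + 4)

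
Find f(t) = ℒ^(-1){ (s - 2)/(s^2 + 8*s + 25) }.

Complete the square in the denominator: s^2 + 8*s + 25 = (s + 4)^2 + 3^2.
Split the numerator to match: s - 2 = 1·(s + 4) - 2·3.
Invert each term: 1·(s + 4)/((s + 4)^2 + 9) ↔ e^(-4t)cos(3t); -2·3/((s + 4)^2 + 9) ↔ -2e^(-4t)sin(3t).

f(t) = -2*exp(-4*t)*sin(3*t) + exp(-4*t)*cos(3*t)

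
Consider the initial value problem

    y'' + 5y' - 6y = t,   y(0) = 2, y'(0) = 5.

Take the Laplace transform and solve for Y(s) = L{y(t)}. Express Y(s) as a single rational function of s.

Y(s) = (2*s^3 + 15*s^2 + 1)/(s^4 + 5*s^3 - 6*s^2)

Laplace-transform each side.
Using L{y''} = s^2 Y - s·y(0) - y'(0) and L{y'} = sY - y(0), with y(0) = 2, y'(0) = 5, the left side becomes (s^2 + 5*s - 6)Y - (2*s + 15).
The right side is L{t} = s^(-2).
So (s^2 + 5*s - 6)Y = s^(-2) + (2*s + 15).
Divide through and combine into a single rational function.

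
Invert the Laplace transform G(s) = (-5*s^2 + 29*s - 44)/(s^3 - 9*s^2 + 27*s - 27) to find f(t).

f(t) = -t^2*exp(3*t) - t*exp(3*t) - 5*exp(3*t)

Factor the denominator: s^3 - 9*s^2 + 27*s - 27 = (s - 3)^3.
Partial fraction decomposition gives [-5/(s - 3)] + [-1/(s - 3)^2] + [-2/(s - 3)^3].
Invert each term: -5/(s - 3) ↔ -5e^(3t); -1/(s - 3)^2 ↔ -t·e^(3t); -2/(s - 3)^3 ↔ (-1)t^2·e^(3t).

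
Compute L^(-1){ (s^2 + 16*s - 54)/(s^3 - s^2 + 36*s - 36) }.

-exp(t) + 3*sin(6*t) + 2*cos(6*t)

Factor the denominator: s^3 - s^2 + 36*s - 36 = (s - 1)*(s^2 + 36).
Partial fraction decomposition gives [-1/(s - 1)] + [2*s/(s^2 + 36)] + [18/(s^2 + 36)].
Invert each term: -1/(s - 1) ↔ -e^(t); 2·s/(s^2 + 36) ↔ 2cos(6t); 3·6/(s^2 + 36) ↔ 3sin(6t).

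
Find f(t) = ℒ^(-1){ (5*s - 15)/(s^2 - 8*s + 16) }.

f(t) = 5*t*exp(4*t) + 5*exp(4*t)

Factor the denominator: s^2 - 8*s + 16 = (s - 4)^2.
Partial fraction decomposition gives [5/(s - 4)] + [5/(s - 4)^2].
Invert each term: 5/(s - 4) ↔ 5e^(4t); 5/(s - 4)^2 ↔ 5t·e^(4t).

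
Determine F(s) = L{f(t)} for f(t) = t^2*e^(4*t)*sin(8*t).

L{sin(8t)} = 8/(s^2 + 64).
Multiplying by e^(4t) shifts s → s - 4, so L{e^(4*t)*sin(8*t)} = 8/((s - 4)^2 + 64).
Then apply L{t^2·g(t)} = (-1)^2 d^2/ds^2[G(s)] with G(s) = 8/((s - 4)^2 + 64):
differentiating 2 times and applying the sign gives 16*(3*s^2 - 24*s - 16)/(s^2 - 8*s + 80)^3.

F(s) = 16*(3*s^2 - 24*s - 16)/(s^2 - 8*s + 80)^3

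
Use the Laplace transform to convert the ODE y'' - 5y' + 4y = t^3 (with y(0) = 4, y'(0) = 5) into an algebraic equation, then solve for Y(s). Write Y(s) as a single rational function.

Take the Laplace transform of both sides.
With L{y''} = s^2 Y - s·y(0) - y'(0) and L{y'} = sY - y(0), with y(0) = 4, y'(0) = 5: the LHS transforms to (s^2 - 5*s + 4)Y - (4*s - 15).
The right side is L{t^3} = 6/s^4.
So (s^2 - 5*s + 4)Y = 6/s^4 + (4*s - 15).
Isolate Y and clear denominators.

Y(s) = (4*s^5 - 15*s^4 + 6)/(s^6 - 5*s^5 + 4*s^4)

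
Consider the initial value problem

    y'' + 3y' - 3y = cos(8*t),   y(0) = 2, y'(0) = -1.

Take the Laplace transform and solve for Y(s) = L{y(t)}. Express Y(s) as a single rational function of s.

Transform both sides with L{·}.
With L{y''} = s^2 Y - s·y(0) - y'(0) and L{y'} = sY - y(0), with y(0) = 2, y'(0) = -1: the LHS transforms to (s^2 + 3*s - 3)Y - (2*s + 5).
The right side is L{cos(8*t)} = s/(s^2 + 64).
So (s^2 + 3*s - 3)Y = s/(s^2 + 64) + (2*s + 5).
Divide through and combine into a single rational function.

Y(s) = (2*s^3 + 5*s^2 + 129*s + 320)/(s^4 + 3*s^3 + 61*s^2 + 192*s - 192)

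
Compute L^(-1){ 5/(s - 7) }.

Since L{e^(7t)} = 1/(s - 7), the inverse is e^(7*t), scaled by 5.

5*exp(7*t)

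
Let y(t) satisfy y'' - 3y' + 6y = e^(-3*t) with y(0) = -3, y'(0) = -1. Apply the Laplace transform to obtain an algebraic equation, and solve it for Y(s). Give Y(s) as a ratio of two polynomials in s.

Transform both sides with L{·}.
With L{y''} = s^2 Y - s·y(0) - y'(0) and L{y'} = sY - y(0), with y(0) = -3, y'(0) = -1: the LHS transforms to (s^2 - 3*s + 6)Y - (-3*s + 8).
The right side is L{e^(-3*t)} = 1/(s + 3).
So (s^2 - 3*s + 6)Y = 1/(s + 3) + (-3*s + 8).
Isolate Y and clear denominators.

Y(s) = (-3*s^2 - s + 25)/(s^3 - 3*s + 18)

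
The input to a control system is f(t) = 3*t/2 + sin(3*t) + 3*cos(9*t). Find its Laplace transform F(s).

Apply the Laplace transform termwise.
(3)·[L{cos(9t)} = s/(s^2 + 81)]; (3/2)·[L{t} = 1!/s^2 = 1/s^2]; L{sin(3t)} = 3/(s^2 + 9).

F(s) = 3*s/(s^2 + 81) + 3/(s^2 + 9) + 3/(2*s^2)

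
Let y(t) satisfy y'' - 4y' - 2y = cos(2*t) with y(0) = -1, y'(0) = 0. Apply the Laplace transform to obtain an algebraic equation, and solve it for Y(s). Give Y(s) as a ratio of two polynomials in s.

Y(s) = (-s^3 + 4*s^2 - 3*s + 16)/(s^4 - 4*s^3 + 2*s^2 - 16*s - 8)

Take the Laplace transform of both sides.
The derivative rules (L{y''} = s^2 Y - s·y(0) - y'(0) and L{y'} = sY - y(0), with y(0) = -1, y'(0) = 0) turn the left side into (s^2 - 4*s - 2)Y - (-s + 4).
The right side is L{cos(2*t)} = s/(s^2 + 4).
So (s^2 - 4*s - 2)Y = s/(s^2 + 4) + (-s + 4).
Isolate Y and clear denominators.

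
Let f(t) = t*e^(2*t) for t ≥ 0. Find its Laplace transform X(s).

X(s) = (s - 2)^(-2)

L{e^(2t)} = 1/(s - 2).
Then apply L{t·g(t)} = -d/ds[G(s)] with G(s) = 1/(s - 2):
differentiating 1 time and applying the sign gives (s - 2)^(-2).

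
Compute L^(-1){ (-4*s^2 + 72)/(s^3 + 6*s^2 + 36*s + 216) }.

Factor the denominator: s^3 + 6*s^2 + 36*s + 216 = (s + 6)*(s^2 + 36).
Partial fraction decomposition gives [-1/(s + 6)] + [-3*s/(s^2 + 36)] + [18/(s^2 + 36)].
Invert each term: -1/(s + 6) ↔ -e^(-6t); -3·s/(s^2 + 36) ↔ -3cos(6t); 3·6/(s^2 + 36) ↔ 3sin(6t).

3*sin(6*t) - 3*cos(6*t) - exp(-6*t)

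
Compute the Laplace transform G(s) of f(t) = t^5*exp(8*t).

L{t^5} = 5!/s^6 = 120/s^6.
By the first shifting theorem, multiplying by e^(8t) replaces s with s - 8.

G(s) = 120/(s - 8)^6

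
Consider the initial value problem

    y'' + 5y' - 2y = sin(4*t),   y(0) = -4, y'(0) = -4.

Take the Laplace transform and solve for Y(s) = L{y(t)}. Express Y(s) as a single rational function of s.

Y(s) = (-4*s^3 - 24*s^2 - 64*s - 380)/(s^4 + 5*s^3 + 14*s^2 + 80*s - 32)

Transform both sides with L{·}.
Using L{y''} = s^2 Y - s·y(0) - y'(0) and L{y'} = sY - y(0), with y(0) = -4, y'(0) = -4, the left side becomes (s^2 + 5*s - 2)Y - (-4*s - 24).
The right side is L{sin(4*t)} = 4/(s^2 + 16).
So (s^2 + 5*s - 2)Y = 4/(s^2 + 16) + (-4*s - 24).
Solve for Y(s) and write it as one ratio of polynomials.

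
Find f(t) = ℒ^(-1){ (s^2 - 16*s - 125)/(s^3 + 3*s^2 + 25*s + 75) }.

f(t) = -5*sin(5*t) + 3*cos(5*t) - 2*exp(-3*t)

Factor the denominator: s^3 + 3*s^2 + 25*s + 75 = (s + 3)*(s^2 + 25).
Partial fraction decomposition gives [-2/(s + 3)] + [3*s/(s^2 + 25)] + [-25/(s^2 + 25)].
Invert each term: -2/(s + 3) ↔ -2e^(-3t); 3·s/(s^2 + 25) ↔ 3cos(5t); -5·5/(s^2 + 25) ↔ -5sin(5t).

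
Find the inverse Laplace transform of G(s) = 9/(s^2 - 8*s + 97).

exp(4*t)*sin(9*t)

Rewrite the denominator: s^2 - 8*s + 97 = (s - 4)^2 + 81.
The form in (s - 4) signals a first-shifting-theorem factor e^(4t).
Since L{sin(9t)} = 9/(s^2 + 81), the inverse is e^(4*t)*sin(9*t).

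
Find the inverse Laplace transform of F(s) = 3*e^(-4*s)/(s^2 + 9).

The factor e^(-4s) signals a time shift by c = 4 (second shifting theorem).
L{sin(3t)} = 3/(s^2 + 9), so L^-1{3/(s^2 + 9)} = sin(3*t).
Hence the inverse is u(t - 4) times that function evaluated at t - 4.

Heaviside(t - 4)*(sin(3*t - 12))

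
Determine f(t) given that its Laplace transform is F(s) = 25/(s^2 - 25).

Since L{sinh(5t)} = 5/(s^2 - 25), the inverse is sinh(5*t), scaled by 5.

f(t) = 5*sinh(5*t)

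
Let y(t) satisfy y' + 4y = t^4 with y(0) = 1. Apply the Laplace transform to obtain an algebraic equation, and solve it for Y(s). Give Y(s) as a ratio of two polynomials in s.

Y(s) = (s^5 + 24)/(s^6 + 4*s^5)

Transform both sides with L{·}.
Using L{y'} = sY - y(0) = sY - 1, the left side becomes (s + 4)Y - (1).
The right side is L{t^4} = 24/s^5.
So (s + 4)Y = 24/s^5 + (1).
Solve for Y(s) and write it as one ratio of polynomials.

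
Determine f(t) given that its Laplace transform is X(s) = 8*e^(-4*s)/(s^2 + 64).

The factor e^(-4s) signals a time shift by c = 4 (second shifting theorem).
L{sin(8t)} = 8/(s^2 + 64), so L^-1{8/(s^2 + 64)} = sin(8*t).
Hence the inverse is u(t - 4) times that function evaluated at t - 4.

f(t) = Heaviside(t - 4)*(sin(8*t - 32))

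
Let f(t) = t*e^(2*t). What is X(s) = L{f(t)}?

X(s) = (s - 2)^(-2)

L{e^(2t)} = 1/(s - 2).
Then apply L{t·g(t)} = -d/ds[G(s)] with G(s) = 1/(s - 2):
differentiating 1 time and applying the sign gives (s - 2)^(-2).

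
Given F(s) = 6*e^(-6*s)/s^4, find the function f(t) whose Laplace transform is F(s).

f(t) = Heaviside(t - 6)*((t - 6)^3)

The factor e^(-6s) signals a time shift by c = 6 (second shifting theorem).
L{t^3} = 3!/s^4 = 6/s^4, so L^-1{6/s^4} = t^3.
Hence the inverse is u(t - 6) times that function evaluated at t - 6.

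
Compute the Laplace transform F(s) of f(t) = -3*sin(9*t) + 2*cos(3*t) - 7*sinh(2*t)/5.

F(s) = 2*s/(s^2 + 9) - 27/(s^2 + 81) - 14/(5*(s^2 - 4))

By linearity of the Laplace transform, transform each term separately.
(2)·[L{cos(3t)} = s/(s^2 + 9)]; (-3)·[L{sin(9t)} = 9/(s^2 + 81)]; (-7/5)·[L{sinh(2t)} = 2/(s^2 - 4)].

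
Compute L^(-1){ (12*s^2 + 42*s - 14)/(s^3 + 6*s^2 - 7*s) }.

Factor the denominator: s^3 + 6*s^2 - 7*s = s*(s - 1)*(s + 7).
Partial fraction decomposition gives [2/s] + [5/(s - 1)] + [5/(s + 7)].
Invert each term: 2/(s - 0) ↔ 2e^(0t); 5/(s - 1) ↔ 5e^(t); 5/(s + 7) ↔ 5e^(-7t).

5*exp(t) + 2 + 5*exp(-7*t)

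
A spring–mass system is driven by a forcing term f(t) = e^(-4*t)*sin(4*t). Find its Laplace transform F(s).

L{sin(4t)} = 4/(s^2 + 16).
By the first shifting theorem, multiplying by e^(-4t) replaces s with s + 4.

F(s) = 4/((s + 4)^2 + 16)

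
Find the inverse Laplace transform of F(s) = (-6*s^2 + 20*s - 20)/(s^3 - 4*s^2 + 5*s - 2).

6*t*exp(t) - 4*exp(2*t) - 2*exp(t)

Factor the denominator: s^3 - 4*s^2 + 5*s - 2 = (s - 2)*(s - 1)^2.
Partial fraction decomposition gives [-2/(s - 1)] + [6/(s - 1)^2] + [-4/(s - 2)].
Invert each term: -2/(s - 1) ↔ -2e^(t); 6/(s - 1)^2 ↔ 6t·e^(t); -4/(s - 2) ↔ -4e^(2t).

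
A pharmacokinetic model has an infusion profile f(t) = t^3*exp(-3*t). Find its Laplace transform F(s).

L{t^3} = 3!/s^4 = 6/s^4.
By the first shifting theorem, multiplying by e^(-3t) replaces s with s + 3.

F(s) = 6/(s + 3)^4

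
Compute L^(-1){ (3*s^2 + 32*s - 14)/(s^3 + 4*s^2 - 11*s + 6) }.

Factor the denominator: s^3 + 4*s^2 - 11*s + 6 = (s - 1)^2*(s + 6).
Partial fraction decomposition gives [5/(s - 1)] + [3/(s - 1)^2] + [-2/(s + 6)].
Invert each term: 5/(s - 1) ↔ 5e^(t); 3/(s - 1)^2 ↔ 3t·e^(t); -2/(s + 6) ↔ -2e^(-6t).

3*t*exp(t) + 5*exp(t) - 2*exp(-6*t)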